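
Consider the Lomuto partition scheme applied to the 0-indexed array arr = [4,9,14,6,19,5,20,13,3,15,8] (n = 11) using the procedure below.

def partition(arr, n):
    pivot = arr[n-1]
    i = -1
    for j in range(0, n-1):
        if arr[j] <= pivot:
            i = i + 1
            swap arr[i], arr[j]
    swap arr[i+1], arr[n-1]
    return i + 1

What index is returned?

pivot=8, i=-1
j=0: 4≤8, i=0, swap(0,0) ⇒ [4,9,14,6,19,5,20,13,3,15,8]
j=1: 9>8, skip
j=2: 14>8, skip
j=3: 6≤8, i=1, swap(1,3) ⇒ [4,6,14,9,19,5,20,13,3,15,8]
j=4: 19>8, skip
j=5: 5≤8, i=2, swap(2,5) ⇒ [4,6,5,9,19,14,20,13,3,15,8]
j=6: 20>8, skip
j=7: 13>8, skip
j=8: 3≤8, i=3, swap(3,8) ⇒ [4,6,5,3,19,14,20,13,9,15,8]
j=9: 15>8, skip
swap(4,10) ⇒ [4,6,5,3,8,14,20,13,9,15,19]; return 4

4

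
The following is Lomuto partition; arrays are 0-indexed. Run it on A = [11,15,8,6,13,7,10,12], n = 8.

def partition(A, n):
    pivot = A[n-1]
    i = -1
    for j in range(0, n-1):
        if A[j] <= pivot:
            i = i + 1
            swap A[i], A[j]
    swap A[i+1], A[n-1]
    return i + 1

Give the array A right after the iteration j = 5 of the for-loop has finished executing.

[11,8,6,7,13,15,10,12]

pivot=12, i=-1
j=0: 11≤12, i=0, swap(0,0) ⇒ [11,15,8,6,13,7,10,12]
j=1: 15>12, skip
j=2: 8≤12, i=1, swap(1,2) ⇒ [11,8,15,6,13,7,10,12]
j=3: 6≤12, i=2, swap(2,3) ⇒ [11,8,6,15,13,7,10,12]
j=4: 13>12, skip
j=5: 7≤12, i=3, swap(3,5) ⇒ [11,8,6,7,13,15,10,12]
(after j=5) A = [11,8,6,7,13,15,10,12]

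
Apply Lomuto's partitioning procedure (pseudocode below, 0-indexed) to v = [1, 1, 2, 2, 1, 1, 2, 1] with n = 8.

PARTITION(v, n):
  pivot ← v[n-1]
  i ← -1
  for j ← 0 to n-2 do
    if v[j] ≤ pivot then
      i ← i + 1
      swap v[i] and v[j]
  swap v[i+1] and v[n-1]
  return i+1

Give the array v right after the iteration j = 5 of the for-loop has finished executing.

pivot=1, i=-1
j=0: 1≤1, i=0, swap(0,0) ⇒ [1, 1, 2, 2, 1, 1, 2, 1]
j=1: 1≤1, i=1, swap(1,1) ⇒ [1, 1, 2, 2, 1, 1, 2, 1]
j=2: 2>1, skip
j=3: 2>1, skip
j=4: 1≤1, i=2, swap(2,4) ⇒ [1, 1, 1, 2, 2, 1, 2, 1]
j=5: 1≤1, i=3, swap(3,5) ⇒ [1, 1, 1, 1, 2, 2, 2, 1]
(after j=5) v = [1, 1, 1, 1, 2, 2, 2, 1]

[1, 1, 1, 1, 2, 2, 2, 1]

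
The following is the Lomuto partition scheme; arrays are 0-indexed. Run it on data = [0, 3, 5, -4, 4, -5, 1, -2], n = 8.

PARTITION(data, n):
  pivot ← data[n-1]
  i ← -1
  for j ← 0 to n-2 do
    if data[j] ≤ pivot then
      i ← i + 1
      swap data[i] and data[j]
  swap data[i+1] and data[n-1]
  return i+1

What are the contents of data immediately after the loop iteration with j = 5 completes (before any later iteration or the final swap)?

pivot=-2, i=-1
j=0: 0>-2, skip
j=1: 3>-2, skip
j=2: 5>-2, skip
j=3: -4≤-2, i=0, swap(0,3) ⇒ [-4, 3, 5, 0, 4, -5, 1, -2]
j=4: 4>-2, skip
j=5: -5≤-2, i=1, swap(1,5) ⇒ [-4, -5, 5, 0, 4, 3, 1, -2]
(after j=5) data = [-4, -5, 5, 0, 4, 3, 1, -2]

[-4, -5, 5, 0, 4, 3, 1, -2]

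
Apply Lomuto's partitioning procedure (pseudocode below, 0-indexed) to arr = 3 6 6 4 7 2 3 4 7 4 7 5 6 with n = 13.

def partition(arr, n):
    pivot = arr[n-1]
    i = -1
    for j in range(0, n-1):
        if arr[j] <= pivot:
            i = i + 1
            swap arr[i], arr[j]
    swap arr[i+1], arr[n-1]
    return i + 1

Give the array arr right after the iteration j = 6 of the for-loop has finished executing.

pivot=6, i=-1
j=0: 3≤6, i=0, swap(0,0) ⇒ 3 6 6 4 7 2 3 4 7 4 7 5 6
j=1: 6≤6, i=1, swap(1,1) ⇒ 3 6 6 4 7 2 3 4 7 4 7 5 6
j=2: 6≤6, i=2, swap(2,2) ⇒ 3 6 6 4 7 2 3 4 7 4 7 5 6
j=3: 4≤6, i=3, swap(3,3) ⇒ 3 6 6 4 7 2 3 4 7 4 7 5 6
j=4: 7>6, skip
j=5: 2≤6, i=4, swap(4,5) ⇒ 3 6 6 4 2 7 3 4 7 4 7 5 6
j=6: 3≤6, i=5, swap(5,6) ⇒ 3 6 6 4 2 3 7 4 7 4 7 5 6
(after j=6) arr = 3 6 6 4 2 3 7 4 7 4 7 5 6

3 6 6 4 2 3 7 4 7 4 7 5 6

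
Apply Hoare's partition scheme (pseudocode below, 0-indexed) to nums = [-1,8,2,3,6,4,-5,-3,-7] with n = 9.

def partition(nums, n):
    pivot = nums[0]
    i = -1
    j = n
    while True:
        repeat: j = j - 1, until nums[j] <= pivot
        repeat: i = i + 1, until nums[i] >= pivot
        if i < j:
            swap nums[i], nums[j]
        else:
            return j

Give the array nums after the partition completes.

[-7,-3,-5,3,6,4,2,8,-1]

pivot = nums[0] = -1; i = -1, j = 9
j→8 (nums[8]=-7≤-1), i→0 (nums[0]=-1≥-1); i<j, swap → [-7,8,2,3,6,4,-5,-3,-1]
j→7 (nums[7]=-3≤-1), i→1 (nums[1]=8≥-1); i<j, swap → [-7,-3,2,3,6,4,-5,8,-1]
j→6 (nums[6]=-5≤-1), i→2 (nums[2]=2≥-1); i<j, swap → [-7,-3,-5,3,6,4,2,8,-1]
j→2, i→3; i≥j, return j=2. nums = [-7,-3,-5,3,6,4,2,8,-1]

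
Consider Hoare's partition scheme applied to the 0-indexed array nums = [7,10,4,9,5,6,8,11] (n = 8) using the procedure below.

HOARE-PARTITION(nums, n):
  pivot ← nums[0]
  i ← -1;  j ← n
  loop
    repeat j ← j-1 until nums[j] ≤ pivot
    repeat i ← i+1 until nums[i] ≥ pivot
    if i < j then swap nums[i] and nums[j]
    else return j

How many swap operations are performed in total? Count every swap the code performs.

pivot=7
j stops at 5 (6), i stops at 0 (7); swap ⇒ [6,10,4,9,5,7,8,11]
j stops at 4 (5), i stops at 1 (10); swap ⇒ [6,5,4,9,10,7,8,11]
j stops at 2, i stops at 3; i≥j ⇒ return 2. nums=[6,5,4,9,10,7,8,11]

2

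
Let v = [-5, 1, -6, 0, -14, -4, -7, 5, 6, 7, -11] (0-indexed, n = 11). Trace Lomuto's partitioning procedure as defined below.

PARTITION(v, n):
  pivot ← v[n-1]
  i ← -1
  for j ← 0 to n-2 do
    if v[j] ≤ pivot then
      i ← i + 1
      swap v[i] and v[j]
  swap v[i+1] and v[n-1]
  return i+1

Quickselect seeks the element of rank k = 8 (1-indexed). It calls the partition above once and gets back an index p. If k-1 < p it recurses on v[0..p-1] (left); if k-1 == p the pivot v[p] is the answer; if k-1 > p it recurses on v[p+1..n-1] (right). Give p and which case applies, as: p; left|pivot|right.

1; right

pivot = v[10] = -11; i = -1
j=0: v[0]=-5 > -11 → no swap
j=1: v[1]=1 > -11 → no swap
j=2: v[2]=-6 > -11 → no swap
j=3: v[3]=0 > -11 → no swap
j=4: v[4]=-14 ≤ -11 → i=0, swap v[0],v[4] → [-14, 1, -6, 0, -5, -4, -7, 5, 6, 7, -11]
j=5: v[5]=-4 > -11 → no swap
j=6: v[6]=-7 > -11 → no swap
j=7: v[7]=5 > -11 → no swap
j=8: v[8]=6 > -11 → no swap
j=9: v[9]=7 > -11 → no swap
final swap v[1],v[10] → [-14, -11, -6, 0, -5, -4, -7, 5, 6, 7, 1]; return 1
p = 1; k-1 = 7 > 1 ⇒ right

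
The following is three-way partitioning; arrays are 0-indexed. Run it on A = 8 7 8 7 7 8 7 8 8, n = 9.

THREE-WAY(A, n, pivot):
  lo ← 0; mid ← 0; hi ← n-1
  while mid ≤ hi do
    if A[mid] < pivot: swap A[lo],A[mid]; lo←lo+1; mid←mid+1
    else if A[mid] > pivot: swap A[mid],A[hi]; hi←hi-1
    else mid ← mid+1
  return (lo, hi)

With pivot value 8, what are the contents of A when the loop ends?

pivot = 8; lo=0, mid=0, hi=8
A[mid]=8=8: mid=1
A[mid]=7<8: swap A[0],A[1]; lo=1,mid=2 → 7 8 8 7 7 8 7 8 8
A[mid]=8=8: mid=3
A[mid]=7<8: swap A[1],A[3]; lo=2,mid=4 → 7 7 8 8 7 8 7 8 8
A[mid]=7<8: swap A[2],A[4]; lo=3,mid=5 → 7 7 7 8 8 8 7 8 8
A[mid]=8=8: mid=6
A[mid]=7<8: swap A[3],A[6]; lo=4,mid=7 → 7 7 7 7 8 8 8 8 8
A[mid]=8=8: mid=8
A[mid]=8=8: mid=9
end: lo=4, hi=8; A = 7 7 7 7 8 8 8 8 8

7 7 7 7 8 8 8 8 8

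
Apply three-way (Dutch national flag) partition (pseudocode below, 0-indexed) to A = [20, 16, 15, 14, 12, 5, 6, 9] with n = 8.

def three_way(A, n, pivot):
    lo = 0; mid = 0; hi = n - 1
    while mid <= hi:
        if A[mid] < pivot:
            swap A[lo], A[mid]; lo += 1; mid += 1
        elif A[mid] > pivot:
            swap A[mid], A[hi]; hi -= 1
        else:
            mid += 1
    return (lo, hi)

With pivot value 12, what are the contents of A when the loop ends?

[9, 6, 5, 12, 14, 15, 16, 20]

pivot = 12; lo=0, mid=0, hi=7
A[mid]=20>12: swap A[0],A[7]; hi=6 → [9, 16, 15, 14, 12, 5, 6, 20]
A[mid]=9<12: swap A[0],A[0]; lo=1,mid=1 → [9, 16, 15, 14, 12, 5, 6, 20]
A[mid]=16>12: swap A[1],A[6]; hi=5 → [9, 6, 15, 14, 12, 5, 16, 20]
A[mid]=6<12: swap A[1],A[1]; lo=2,mid=2 → [9, 6, 15, 14, 12, 5, 16, 20]
A[mid]=15>12: swap A[2],A[5]; hi=4 → [9, 6, 5, 14, 12, 15, 16, 20]
A[mid]=5<12: swap A[2],A[2]; lo=3,mid=3 → [9, 6, 5, 14, 12, 15, 16, 20]
A[mid]=14>12: swap A[3],A[4]; hi=3 → [9, 6, 5, 12, 14, 15, 16, 20]
A[mid]=12=12: mid=4
end: lo=3, hi=3; A = [9, 6, 5, 12, 14, 15, 16, 20]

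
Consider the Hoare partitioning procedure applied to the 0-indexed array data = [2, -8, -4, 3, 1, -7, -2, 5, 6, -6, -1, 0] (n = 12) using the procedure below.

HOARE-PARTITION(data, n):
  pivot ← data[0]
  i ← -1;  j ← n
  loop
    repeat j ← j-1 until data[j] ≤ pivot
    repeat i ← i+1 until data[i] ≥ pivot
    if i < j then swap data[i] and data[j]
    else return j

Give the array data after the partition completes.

[0, -8, -4, -1, 1, -7, -2, -6, 6, 5, 3, 2]

pivot = data[0] = 2; i = -1, j = 12
j→11 (data[11]=0≤2), i→0 (data[0]=2≥2); i<j, swap → [0, -8, -4, 3, 1, -7, -2, 5, 6, -6, -1, 2]
j→10 (data[10]=-1≤2), i→3 (data[3]=3≥2); i<j, swap → [0, -8, -4, -1, 1, -7, -2, 5, 6, -6, 3, 2]
j→9 (data[9]=-6≤2), i→7 (data[7]=5≥2); i<j, swap → [0, -8, -4, -1, 1, -7, -2, -6, 6, 5, 3, 2]
j→7, i→8; i≥j, return j=7. data = [0, -8, -4, -1, 1, -7, -2, -6, 6, 5, 3, 2]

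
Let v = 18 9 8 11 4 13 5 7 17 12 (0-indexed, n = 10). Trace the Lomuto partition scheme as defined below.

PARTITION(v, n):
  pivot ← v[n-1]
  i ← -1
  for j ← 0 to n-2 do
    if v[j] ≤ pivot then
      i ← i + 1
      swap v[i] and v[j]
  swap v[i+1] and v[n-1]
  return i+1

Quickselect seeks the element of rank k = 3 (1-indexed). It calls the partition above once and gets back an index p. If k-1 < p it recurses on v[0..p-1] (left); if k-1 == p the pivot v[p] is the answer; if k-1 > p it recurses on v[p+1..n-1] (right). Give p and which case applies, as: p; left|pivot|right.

6; left

pivot = v[9] = 12; i = -1
j=0: v[0]=18 > 12 → no swap
j=1: v[1]=9 ≤ 12 → i=0, swap v[0],v[1] → 9 18 8 11 4 13 5 7 17 12
j=2: v[2]=8 ≤ 12 → i=1, swap v[1],v[2] → 9 8 18 11 4 13 5 7 17 12
j=3: v[3]=11 ≤ 12 → i=2, swap v[2],v[3] → 9 8 11 18 4 13 5 7 17 12
j=4: v[4]=4 ≤ 12 → i=3, swap v[3],v[4] → 9 8 11 4 18 13 5 7 17 12
j=5: v[5]=13 > 12 → no swap
j=6: v[6]=5 ≤ 12 → i=4, swap v[4],v[6] → 9 8 11 4 5 13 18 7 17 12
j=7: v[7]=7 ≤ 12 → i=5, swap v[5],v[7] → 9 8 11 4 5 7 18 13 17 12
j=8: v[8]=17 > 12 → no swap
final swap v[6],v[9] → 9 8 11 4 5 7 12 13 17 18; return 6
p = 6; k-1 = 2 < 6 ⇒ left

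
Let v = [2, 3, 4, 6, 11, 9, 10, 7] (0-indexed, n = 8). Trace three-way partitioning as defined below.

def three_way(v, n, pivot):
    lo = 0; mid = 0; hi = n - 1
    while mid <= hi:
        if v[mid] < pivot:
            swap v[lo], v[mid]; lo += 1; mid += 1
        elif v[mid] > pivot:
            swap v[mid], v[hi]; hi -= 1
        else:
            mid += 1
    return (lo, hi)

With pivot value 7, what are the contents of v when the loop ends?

[2, 3, 4, 6, 7, 10, 9, 11]

lo=0 mid=0 hi=7
2<7: swap(0,0), lo=1 mid=1 ⇒ [2, 3, 4, 6, 11, 9, 10, 7]
3<7: swap(1,1), lo=2 mid=2 ⇒ [2, 3, 4, 6, 11, 9, 10, 7]
4<7: swap(2,2), lo=3 mid=3 ⇒ [2, 3, 4, 6, 11, 9, 10, 7]
6<7: swap(3,3), lo=4 mid=4 ⇒ [2, 3, 4, 6, 11, 9, 10, 7]
11>7: swap(4,7), hi=6 ⇒ [2, 3, 4, 6, 7, 9, 10, 11]
7=7: mid=5
9>7: swap(5,6), hi=5 ⇒ [2, 3, 4, 6, 7, 10, 9, 11]
10>7: swap(5,5), hi=4 ⇒ [2, 3, 4, 6, 7, 10, 9, 11]
done. lo=4 hi=4; v=[2, 3, 4, 6, 7, 10, 9, 11]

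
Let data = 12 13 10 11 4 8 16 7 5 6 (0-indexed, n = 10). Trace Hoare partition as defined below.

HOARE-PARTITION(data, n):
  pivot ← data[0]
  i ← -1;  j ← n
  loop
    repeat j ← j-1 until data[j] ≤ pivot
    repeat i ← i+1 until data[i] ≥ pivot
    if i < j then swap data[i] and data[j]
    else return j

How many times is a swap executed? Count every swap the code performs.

pivot = data[0] = 12; i = -1, j = 10
j→9 (data[9]=6≤12), i→0 (data[0]=12≥12); i<j, swap → 6 13 10 11 4 8 16 7 5 12
j→8 (data[8]=5≤12), i→1 (data[1]=13≥12); i<j, swap → 6 5 10 11 4 8 16 7 13 12
j→7 (data[7]=7≤12), i→6 (data[6]=16≥12); i<j, swap → 6 5 10 11 4 8 7 16 13 12
j→6, i→7; i≥j, return j=6. data = 6 5 10 11 4 8 7 16 13 12

3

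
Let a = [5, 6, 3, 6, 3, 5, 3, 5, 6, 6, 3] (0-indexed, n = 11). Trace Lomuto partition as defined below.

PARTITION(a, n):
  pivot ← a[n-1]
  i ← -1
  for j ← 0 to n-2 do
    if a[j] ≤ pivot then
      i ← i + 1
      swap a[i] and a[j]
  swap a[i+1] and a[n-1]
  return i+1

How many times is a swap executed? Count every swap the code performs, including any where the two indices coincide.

4

pivot=3, i=-1
j=0: 5>3, skip
j=1: 6>3, skip
j=2: 3≤3, i=0, swap(0,2) ⇒ [3, 6, 5, 6, 3, 5, 3, 5, 6, 6, 3]
j=3: 6>3, skip
j=4: 3≤3, i=1, swap(1,4) ⇒ [3, 3, 5, 6, 6, 5, 3, 5, 6, 6, 3]
j=5: 5>3, skip
j=6: 3≤3, i=2, swap(2,6) ⇒ [3, 3, 3, 6, 6, 5, 5, 5, 6, 6, 3]
j=7: 5>3, skip
j=8: 6>3, skip
j=9: 6>3, skip
swap(3,10) ⇒ [3, 3, 3, 3, 6, 5, 5, 5, 6, 6, 6]; return 3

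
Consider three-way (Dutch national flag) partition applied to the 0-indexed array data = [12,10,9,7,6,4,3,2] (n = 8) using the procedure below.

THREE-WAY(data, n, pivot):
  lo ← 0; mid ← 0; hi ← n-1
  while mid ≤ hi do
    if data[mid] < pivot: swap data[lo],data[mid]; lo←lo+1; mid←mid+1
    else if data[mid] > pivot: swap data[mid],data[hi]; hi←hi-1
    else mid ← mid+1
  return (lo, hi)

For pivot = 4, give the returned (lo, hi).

lo=0 mid=0 hi=7
12>4: swap(0,7), hi=6 ⇒ [2,10,9,7,6,4,3,12]
2<4: swap(0,0), lo=1 mid=1 ⇒ [2,10,9,7,6,4,3,12]
10>4: swap(1,6), hi=5 ⇒ [2,3,9,7,6,4,10,12]
3<4: swap(1,1), lo=2 mid=2 ⇒ [2,3,9,7,6,4,10,12]
9>4: swap(2,5), hi=4 ⇒ [2,3,4,7,6,9,10,12]
4=4: mid=3
7>4: swap(3,4), hi=3 ⇒ [2,3,4,6,7,9,10,12]
6>4: swap(3,3), hi=2 ⇒ [2,3,4,6,7,9,10,12]
done. lo=2 hi=2; data=[2,3,4,6,7,9,10,12]

(2, 2)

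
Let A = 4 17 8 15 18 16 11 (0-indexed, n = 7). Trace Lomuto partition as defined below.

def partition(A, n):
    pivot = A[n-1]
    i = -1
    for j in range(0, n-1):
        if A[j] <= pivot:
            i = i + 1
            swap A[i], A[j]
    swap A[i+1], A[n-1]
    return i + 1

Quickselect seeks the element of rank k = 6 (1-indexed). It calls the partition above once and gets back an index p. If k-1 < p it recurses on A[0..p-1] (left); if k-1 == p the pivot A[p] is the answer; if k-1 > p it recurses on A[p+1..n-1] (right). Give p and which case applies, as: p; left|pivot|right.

2; right

pivot = A[6] = 11; i = -1
j=0: A[0]=4 ≤ 11 → i=0, swap A[0],A[0] (no change) → 4 17 8 15 18 16 11
j=1: A[1]=17 > 11 → no swap
j=2: A[2]=8 ≤ 11 → i=1, swap A[1],A[2] → 4 8 17 15 18 16 11
j=3: A[3]=15 > 11 → no swap
j=4: A[4]=18 > 11 → no swap
j=5: A[5]=16 > 11 → no swap
final swap A[2],A[6] → 4 8 11 15 18 16 17; return 2
p = 2; k-1 = 5 > 2 ⇒ right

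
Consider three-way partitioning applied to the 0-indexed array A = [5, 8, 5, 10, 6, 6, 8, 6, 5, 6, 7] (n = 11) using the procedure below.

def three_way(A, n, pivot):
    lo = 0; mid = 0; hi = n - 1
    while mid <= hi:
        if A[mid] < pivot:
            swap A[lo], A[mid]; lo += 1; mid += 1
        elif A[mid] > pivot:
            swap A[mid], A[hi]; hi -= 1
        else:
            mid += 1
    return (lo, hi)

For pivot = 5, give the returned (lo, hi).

pivot = 5; lo=0, mid=0, hi=10
A[mid]=5=5: mid=1
A[mid]=8>5: swap A[1],A[10]; hi=9 → [5, 7, 5, 10, 6, 6, 8, 6, 5, 6, 8]
A[mid]=7>5: swap A[1],A[9]; hi=8 → [5, 6, 5, 10, 6, 6, 8, 6, 5, 7, 8]
A[mid]=6>5: swap A[1],A[8]; hi=7 → [5, 5, 5, 10, 6, 6, 8, 6, 6, 7, 8]
A[mid]=5=5: mid=2
A[mid]=5=5: mid=3
A[mid]=10>5: swap A[3],A[7]; hi=6 → [5, 5, 5, 6, 6, 6, 8, 10, 6, 7, 8]
A[mid]=6>5: swap A[3],A[6]; hi=5 → [5, 5, 5, 8, 6, 6, 6, 10, 6, 7, 8]
A[mid]=8>5: swap A[3],A[5]; hi=4 → [5, 5, 5, 6, 6, 8, 6, 10, 6, 7, 8]
A[mid]=6>5: swap A[3],A[4]; hi=3 → [5, 5, 5, 6, 6, 8, 6, 10, 6, 7, 8]
A[mid]=6>5: swap A[3],A[3]; hi=2 → [5, 5, 5, 6, 6, 8, 6, 10, 6, 7, 8]
end: lo=0, hi=2; A = [5, 5, 5, 6, 6, 8, 6, 10, 6, 7, 8]

(0, 2)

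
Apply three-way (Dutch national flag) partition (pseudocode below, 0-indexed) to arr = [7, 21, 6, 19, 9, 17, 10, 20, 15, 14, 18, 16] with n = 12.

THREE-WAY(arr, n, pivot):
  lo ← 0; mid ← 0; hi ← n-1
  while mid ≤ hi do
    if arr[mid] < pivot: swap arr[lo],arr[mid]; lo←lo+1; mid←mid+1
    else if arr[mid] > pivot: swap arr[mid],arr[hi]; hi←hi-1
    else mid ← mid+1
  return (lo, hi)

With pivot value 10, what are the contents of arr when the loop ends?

[7, 6, 9, 10, 17, 19, 20, 15, 14, 18, 16, 21]

lo=0 mid=0 hi=11
7<10: swap(0,0), lo=1 mid=1 ⇒ [7, 21, 6, 19, 9, 17, 10, 20, 15, 14, 18, 16]
21>10: swap(1,11), hi=10 ⇒ [7, 16, 6, 19, 9, 17, 10, 20, 15, 14, 18, 21]
16>10: swap(1,10), hi=9 ⇒ [7, 18, 6, 19, 9, 17, 10, 20, 15, 14, 16, 21]
18>10: swap(1,9), hi=8 ⇒ [7, 14, 6, 19, 9, 17, 10, 20, 15, 18, 16, 21]
14>10: swap(1,8), hi=7 ⇒ [7, 15, 6, 19, 9, 17, 10, 20, 14, 18, 16, 21]
15>10: swap(1,7), hi=6 ⇒ [7, 20, 6, 19, 9, 17, 10, 15, 14, 18, 16, 21]
20>10: swap(1,6), hi=5 ⇒ [7, 10, 6, 19, 9, 17, 20, 15, 14, 18, 16, 21]
10=10: mid=2
6<10: swap(1,2), lo=2 mid=3 ⇒ [7, 6, 10, 19, 9, 17, 20, 15, 14, 18, 16, 21]
19>10: swap(3,5), hi=4 ⇒ [7, 6, 10, 17, 9, 19, 20, 15, 14, 18, 16, 21]
17>10: swap(3,4), hi=3 ⇒ [7, 6, 10, 9, 17, 19, 20, 15, 14, 18, 16, 21]
9<10: swap(2,3), lo=3 mid=4 ⇒ [7, 6, 9, 10, 17, 19, 20, 15, 14, 18, 16, 21]
done. lo=3 hi=3; arr=[7, 6, 9, 10, 17, 19, 20, 15, 14, 18, 16, 21]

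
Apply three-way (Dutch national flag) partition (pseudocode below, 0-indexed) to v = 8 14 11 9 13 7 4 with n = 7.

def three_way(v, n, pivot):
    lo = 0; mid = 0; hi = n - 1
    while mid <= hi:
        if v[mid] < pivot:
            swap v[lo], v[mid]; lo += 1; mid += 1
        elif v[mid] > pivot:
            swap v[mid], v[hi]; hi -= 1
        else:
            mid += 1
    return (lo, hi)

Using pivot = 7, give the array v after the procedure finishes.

4 7 9 13 11 14 8

lo=0 mid=0 hi=6
8>7: swap(0,6), hi=5 ⇒ 4 14 11 9 13 7 8
4<7: swap(0,0), lo=1 mid=1 ⇒ 4 14 11 9 13 7 8
14>7: swap(1,5), hi=4 ⇒ 4 7 11 9 13 14 8
7=7: mid=2
11>7: swap(2,4), hi=3 ⇒ 4 7 13 9 11 14 8
13>7: swap(2,3), hi=2 ⇒ 4 7 9 13 11 14 8
9>7: swap(2,2), hi=1 ⇒ 4 7 9 13 11 14 8
done. lo=1 hi=1; v=4 7 9 13 11 14 8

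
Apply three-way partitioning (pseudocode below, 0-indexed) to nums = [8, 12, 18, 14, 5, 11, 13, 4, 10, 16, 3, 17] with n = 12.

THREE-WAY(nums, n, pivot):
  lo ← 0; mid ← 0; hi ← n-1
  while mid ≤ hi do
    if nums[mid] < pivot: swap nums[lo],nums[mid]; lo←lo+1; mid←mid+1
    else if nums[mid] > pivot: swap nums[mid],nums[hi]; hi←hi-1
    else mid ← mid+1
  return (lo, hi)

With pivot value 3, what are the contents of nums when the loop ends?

[3, 18, 14, 5, 11, 13, 4, 10, 16, 12, 17, 8]

lo=0 mid=0 hi=11
8>3: swap(0,11), hi=10 ⇒ [17, 12, 18, 14, 5, 11, 13, 4, 10, 16, 3, 8]
17>3: swap(0,10), hi=9 ⇒ [3, 12, 18, 14, 5, 11, 13, 4, 10, 16, 17, 8]
3=3: mid=1
12>3: swap(1,9), hi=8 ⇒ [3, 16, 18, 14, 5, 11, 13, 4, 10, 12, 17, 8]
16>3: swap(1,8), hi=7 ⇒ [3, 10, 18, 14, 5, 11, 13, 4, 16, 12, 17, 8]
10>3: swap(1,7), hi=6 ⇒ [3, 4, 18, 14, 5, 11, 13, 10, 16, 12, 17, 8]
4>3: swap(1,6), hi=5 ⇒ [3, 13, 18, 14, 5, 11, 4, 10, 16, 12, 17, 8]
13>3: swap(1,5), hi=4 ⇒ [3, 11, 18, 14, 5, 13, 4, 10, 16, 12, 17, 8]
11>3: swap(1,4), hi=3 ⇒ [3, 5, 18, 14, 11, 13, 4, 10, 16, 12, 17, 8]
5>3: swap(1,3), hi=2 ⇒ [3, 14, 18, 5, 11, 13, 4, 10, 16, 12, 17, 8]
14>3: swap(1,2), hi=1 ⇒ [3, 18, 14, 5, 11, 13, 4, 10, 16, 12, 17, 8]
18>3: swap(1,1), hi=0 ⇒ [3, 18, 14, 5, 11, 13, 4, 10, 16, 12, 17, 8]
done. lo=0 hi=0; nums=[3, 18, 14, 5, 11, 13, 4, 10, 16, 12, 17, 8]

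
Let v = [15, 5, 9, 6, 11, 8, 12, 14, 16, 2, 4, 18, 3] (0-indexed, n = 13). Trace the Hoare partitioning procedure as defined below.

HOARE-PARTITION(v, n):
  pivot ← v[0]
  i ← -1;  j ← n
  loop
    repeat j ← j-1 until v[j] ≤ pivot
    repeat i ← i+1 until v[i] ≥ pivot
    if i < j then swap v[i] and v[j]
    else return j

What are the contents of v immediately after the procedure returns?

pivot = v[0] = 15; i = -1, j = 13
j→12 (v[12]=3≤15), i→0 (v[0]=15≥15); i<j, swap → [3, 5, 9, 6, 11, 8, 12, 14, 16, 2, 4, 18, 15]
j→10 (v[10]=4≤15), i→8 (v[8]=16≥15); i<j, swap → [3, 5, 9, 6, 11, 8, 12, 14, 4, 2, 16, 18, 15]
j→9, i→10; i≥j, return j=9. v = [3, 5, 9, 6, 11, 8, 12, 14, 4, 2, 16, 18, 15]

[3, 5, 9, 6, 11, 8, 12, 14, 4, 2, 16, 18, 15]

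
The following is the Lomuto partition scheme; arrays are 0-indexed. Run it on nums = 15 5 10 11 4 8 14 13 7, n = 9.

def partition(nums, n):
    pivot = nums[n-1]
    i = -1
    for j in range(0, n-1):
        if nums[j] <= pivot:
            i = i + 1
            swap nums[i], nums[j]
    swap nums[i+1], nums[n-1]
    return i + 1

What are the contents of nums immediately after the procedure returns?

5 4 7 11 15 8 14 13 10

pivot=7, i=-1
j=0: 15>7, skip
j=1: 5≤7, i=0, swap(0,1) ⇒ 5 15 10 11 4 8 14 13 7
j=2: 10>7, skip
j=3: 11>7, skip
j=4: 4≤7, i=1, swap(1,4) ⇒ 5 4 10 11 15 8 14 13 7
j=5: 8>7, skip
j=6: 14>7, skip
j=7: 13>7, skip
swap(2,8) ⇒ 5 4 7 11 15 8 14 13 10; return 2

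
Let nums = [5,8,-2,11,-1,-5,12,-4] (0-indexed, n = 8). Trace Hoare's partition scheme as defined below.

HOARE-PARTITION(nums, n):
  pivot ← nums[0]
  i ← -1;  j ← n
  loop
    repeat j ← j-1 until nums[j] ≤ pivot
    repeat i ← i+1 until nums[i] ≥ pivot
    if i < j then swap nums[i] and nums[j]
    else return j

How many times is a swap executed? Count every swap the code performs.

pivot=5
j stops at 7 (-4), i stops at 0 (5); swap ⇒ [-4,8,-2,11,-1,-5,12,5]
j stops at 5 (-5), i stops at 1 (8); swap ⇒ [-4,-5,-2,11,-1,8,12,5]
j stops at 4 (-1), i stops at 3 (11); swap ⇒ [-4,-5,-2,-1,11,8,12,5]
j stops at 3, i stops at 4; i≥j ⇒ return 3. nums=[-4,-5,-2,-1,11,8,12,5]

3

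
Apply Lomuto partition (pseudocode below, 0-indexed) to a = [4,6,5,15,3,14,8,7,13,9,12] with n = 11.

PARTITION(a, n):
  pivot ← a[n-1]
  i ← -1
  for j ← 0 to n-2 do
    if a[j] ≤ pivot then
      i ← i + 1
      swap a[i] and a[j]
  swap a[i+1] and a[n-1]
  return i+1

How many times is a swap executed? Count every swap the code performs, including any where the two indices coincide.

pivot=12, i=-1
j=0: 4≤12, i=0, swap(0,0) ⇒ [4,6,5,15,3,14,8,7,13,9,12]
j=1: 6≤12, i=1, swap(1,1) ⇒ [4,6,5,15,3,14,8,7,13,9,12]
j=2: 5≤12, i=2, swap(2,2) ⇒ [4,6,5,15,3,14,8,7,13,9,12]
j=3: 15>12, skip
j=4: 3≤12, i=3, swap(3,4) ⇒ [4,6,5,3,15,14,8,7,13,9,12]
j=5: 14>12, skip
j=6: 8≤12, i=4, swap(4,6) ⇒ [4,6,5,3,8,14,15,7,13,9,12]
j=7: 7≤12, i=5, swap(5,7) ⇒ [4,6,5,3,8,7,15,14,13,9,12]
j=8: 13>12, skip
j=9: 9≤12, i=6, swap(6,9) ⇒ [4,6,5,3,8,7,9,14,13,15,12]
swap(7,10) ⇒ [4,6,5,3,8,7,9,12,13,15,14]; return 7

8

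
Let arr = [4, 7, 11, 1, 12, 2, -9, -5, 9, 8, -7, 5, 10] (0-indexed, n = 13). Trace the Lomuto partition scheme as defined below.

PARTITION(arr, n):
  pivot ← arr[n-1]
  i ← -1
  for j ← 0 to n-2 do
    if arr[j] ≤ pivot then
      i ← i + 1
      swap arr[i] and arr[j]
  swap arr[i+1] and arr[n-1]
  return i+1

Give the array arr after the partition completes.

[4, 7, 1, 2, -9, -5, 9, 8, -7, 5, 10, 11, 12]

pivot=10, i=-1
j=0: 4≤10, i=0, swap(0,0) ⇒ [4, 7, 11, 1, 12, 2, -9, -5, 9, 8, -7, 5, 10]
j=1: 7≤10, i=1, swap(1,1) ⇒ [4, 7, 11, 1, 12, 2, -9, -5, 9, 8, -7, 5, 10]
j=2: 11>10, skip
j=3: 1≤10, i=2, swap(2,3) ⇒ [4, 7, 1, 11, 12, 2, -9, -5, 9, 8, -7, 5, 10]
j=4: 12>10, skip
j=5: 2≤10, i=3, swap(3,5) ⇒ [4, 7, 1, 2, 12, 11, -9, -5, 9, 8, -7, 5, 10]
j=6: -9≤10, i=4, swap(4,6) ⇒ [4, 7, 1, 2, -9, 11, 12, -5, 9, 8, -7, 5, 10]
j=7: -5≤10, i=5, swap(5,7) ⇒ [4, 7, 1, 2, -9, -5, 12, 11, 9, 8, -7, 5, 10]
j=8: 9≤10, i=6, swap(6,8) ⇒ [4, 7, 1, 2, -9, -5, 9, 11, 12, 8, -7, 5, 10]
j=9: 8≤10, i=7, swap(7,9) ⇒ [4, 7, 1, 2, -9, -5, 9, 8, 12, 11, -7, 5, 10]
j=10: -7≤10, i=8, swap(8,10) ⇒ [4, 7, 1, 2, -9, -5, 9, 8, -7, 11, 12, 5, 10]
j=11: 5≤10, i=9, swap(9,11) ⇒ [4, 7, 1, 2, -9, -5, 9, 8, -7, 5, 12, 11, 10]
swap(10,12) ⇒ [4, 7, 1, 2, -9, -5, 9, 8, -7, 5, 10, 11, 12]; return 10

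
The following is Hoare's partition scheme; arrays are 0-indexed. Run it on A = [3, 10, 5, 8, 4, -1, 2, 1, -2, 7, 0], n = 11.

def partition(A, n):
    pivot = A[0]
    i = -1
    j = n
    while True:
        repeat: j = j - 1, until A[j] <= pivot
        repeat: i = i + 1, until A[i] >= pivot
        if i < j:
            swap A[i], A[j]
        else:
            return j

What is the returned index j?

pivot = A[0] = 3; i = -1, j = 11
j→10 (A[10]=0≤3), i→0 (A[0]=3≥3); i<j, swap → [0, 10, 5, 8, 4, -1, 2, 1, -2, 7, 3]
j→8 (A[8]=-2≤3), i→1 (A[1]=10≥3); i<j, swap → [0, -2, 5, 8, 4, -1, 2, 1, 10, 7, 3]
j→7 (A[7]=1≤3), i→2 (A[2]=5≥3); i<j, swap → [0, -2, 1, 8, 4, -1, 2, 5, 10, 7, 3]
j→6 (A[6]=2≤3), i→3 (A[3]=8≥3); i<j, swap → [0, -2, 1, 2, 4, -1, 8, 5, 10, 7, 3]
j→5 (A[5]=-1≤3), i→4 (A[4]=4≥3); i<j, swap → [0, -2, 1, 2, -1, 4, 8, 5, 10, 7, 3]
j→4, i→5; i≥j, return j=4. A = [0, -2, 1, 2, -1, 4, 8, 5, 10, 7, 3]

4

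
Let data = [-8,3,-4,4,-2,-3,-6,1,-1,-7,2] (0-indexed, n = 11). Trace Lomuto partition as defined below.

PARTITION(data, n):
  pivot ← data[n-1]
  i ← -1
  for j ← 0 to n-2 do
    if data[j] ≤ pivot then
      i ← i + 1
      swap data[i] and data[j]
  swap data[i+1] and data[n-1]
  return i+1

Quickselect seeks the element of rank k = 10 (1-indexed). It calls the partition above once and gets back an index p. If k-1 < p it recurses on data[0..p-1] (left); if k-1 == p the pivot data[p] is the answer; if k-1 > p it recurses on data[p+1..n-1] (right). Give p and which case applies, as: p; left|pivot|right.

pivot = data[10] = 2; i = -1
j=0: data[0]=-8 ≤ 2 → i=0, swap data[0],data[0] (no change) → [-8,3,-4,4,-2,-3,-6,1,-1,-7,2]
j=1: data[1]=3 > 2 → no swap
j=2: data[2]=-4 ≤ 2 → i=1, swap data[1],data[2] → [-8,-4,3,4,-2,-3,-6,1,-1,-7,2]
j=3: data[3]=4 > 2 → no swap
j=4: data[4]=-2 ≤ 2 → i=2, swap data[2],data[4] → [-8,-4,-2,4,3,-3,-6,1,-1,-7,2]
j=5: data[5]=-3 ≤ 2 → i=3, swap data[3],data[5] → [-8,-4,-2,-3,3,4,-6,1,-1,-7,2]
j=6: data[6]=-6 ≤ 2 → i=4, swap data[4],data[6] → [-8,-4,-2,-3,-6,4,3,1,-1,-7,2]
j=7: data[7]=1 ≤ 2 → i=5, swap data[5],data[7] → [-8,-4,-2,-3,-6,1,3,4,-1,-7,2]
j=8: data[8]=-1 ≤ 2 → i=6, swap data[6],data[8] → [-8,-4,-2,-3,-6,1,-1,4,3,-7,2]
j=9: data[9]=-7 ≤ 2 → i=7, swap data[7],data[9] → [-8,-4,-2,-3,-6,1,-1,-7,3,4,2]
final swap data[8],data[10] → [-8,-4,-2,-3,-6,1,-1,-7,2,4,3]; return 8
p = 8; k-1 = 9 > 8 ⇒ right

8; right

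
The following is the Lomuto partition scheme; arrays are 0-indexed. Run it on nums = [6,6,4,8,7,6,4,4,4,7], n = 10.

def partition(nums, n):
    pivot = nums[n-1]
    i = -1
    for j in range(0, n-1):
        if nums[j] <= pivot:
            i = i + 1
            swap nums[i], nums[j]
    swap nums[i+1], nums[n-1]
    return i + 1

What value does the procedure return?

8

pivot=7, i=-1
j=0: 6≤7, i=0, swap(0,0) ⇒ [6,6,4,8,7,6,4,4,4,7]
j=1: 6≤7, i=1, swap(1,1) ⇒ [6,6,4,8,7,6,4,4,4,7]
j=2: 4≤7, i=2, swap(2,2) ⇒ [6,6,4,8,7,6,4,4,4,7]
j=3: 8>7, skip
j=4: 7≤7, i=3, swap(3,4) ⇒ [6,6,4,7,8,6,4,4,4,7]
j=5: 6≤7, i=4, swap(4,5) ⇒ [6,6,4,7,6,8,4,4,4,7]
j=6: 4≤7, i=5, swap(5,6) ⇒ [6,6,4,7,6,4,8,4,4,7]
j=7: 4≤7, i=6, swap(6,7) ⇒ [6,6,4,7,6,4,4,8,4,7]
j=8: 4≤7, i=7, swap(7,8) ⇒ [6,6,4,7,6,4,4,4,8,7]
swap(8,9) ⇒ [6,6,4,7,6,4,4,4,7,8]; return 8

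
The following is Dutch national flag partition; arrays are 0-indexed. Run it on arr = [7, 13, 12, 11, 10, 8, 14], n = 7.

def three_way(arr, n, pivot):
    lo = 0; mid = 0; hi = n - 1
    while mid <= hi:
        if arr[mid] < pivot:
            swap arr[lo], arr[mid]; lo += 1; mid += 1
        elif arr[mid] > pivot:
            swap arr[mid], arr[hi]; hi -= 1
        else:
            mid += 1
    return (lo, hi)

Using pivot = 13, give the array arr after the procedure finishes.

pivot = 13; lo=0, mid=0, hi=6
arr[mid]=7<13: swap arr[0],arr[0]; lo=1,mid=1 → [7, 13, 12, 11, 10, 8, 14]
arr[mid]=13=13: mid=2
arr[mid]=12<13: swap arr[1],arr[2]; lo=2,mid=3 → [7, 12, 13, 11, 10, 8, 14]
arr[mid]=11<13: swap arr[2],arr[3]; lo=3,mid=4 → [7, 12, 11, 13, 10, 8, 14]
arr[mid]=10<13: swap arr[3],arr[4]; lo=4,mid=5 → [7, 12, 11, 10, 13, 8, 14]
arr[mid]=8<13: swap arr[4],arr[5]; lo=5,mid=6 → [7, 12, 11, 10, 8, 13, 14]
arr[mid]=14>13: swap arr[6],arr[6]; hi=5 → [7, 12, 11, 10, 8, 13, 14]
end: lo=5, hi=5; arr = [7, 12, 11, 10, 8, 13, 14]

[7, 12, 11, 10, 8, 13, 14]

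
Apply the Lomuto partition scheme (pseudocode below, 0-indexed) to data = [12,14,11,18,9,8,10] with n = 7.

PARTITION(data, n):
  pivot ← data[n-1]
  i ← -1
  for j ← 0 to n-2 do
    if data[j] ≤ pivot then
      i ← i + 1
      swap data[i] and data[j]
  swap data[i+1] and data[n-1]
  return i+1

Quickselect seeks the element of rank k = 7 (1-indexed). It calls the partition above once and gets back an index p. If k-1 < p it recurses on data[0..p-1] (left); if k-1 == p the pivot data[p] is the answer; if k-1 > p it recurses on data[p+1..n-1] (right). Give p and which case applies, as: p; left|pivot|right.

pivot=10, i=-1
j=0: 12>10, skip
j=1: 14>10, skip
j=2: 11>10, skip
j=3: 18>10, skip
j=4: 9≤10, i=0, swap(0,4) ⇒ [9,14,11,18,12,8,10]
j=5: 8≤10, i=1, swap(1,5) ⇒ [9,8,11,18,12,14,10]
swap(2,6) ⇒ [9,8,10,18,12,14,11]; return 2
p = 2; k-1 = 6 > 2 ⇒ right

2; right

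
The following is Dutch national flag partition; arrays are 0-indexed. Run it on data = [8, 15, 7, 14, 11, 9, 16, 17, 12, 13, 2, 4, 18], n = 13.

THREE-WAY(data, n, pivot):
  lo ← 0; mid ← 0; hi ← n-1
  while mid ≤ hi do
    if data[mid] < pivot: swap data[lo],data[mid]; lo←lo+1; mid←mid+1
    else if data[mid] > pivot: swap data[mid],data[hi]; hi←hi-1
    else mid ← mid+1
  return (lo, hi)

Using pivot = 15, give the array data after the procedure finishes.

pivot = 15; lo=0, mid=0, hi=12
data[mid]=8<15: swap data[0],data[0]; lo=1,mid=1 → [8, 15, 7, 14, 11, 9, 16, 17, 12, 13, 2, 4, 18]
data[mid]=15=15: mid=2
data[mid]=7<15: swap data[1],data[2]; lo=2,mid=3 → [8, 7, 15, 14, 11, 9, 16, 17, 12, 13, 2, 4, 18]
data[mid]=14<15: swap data[2],data[3]; lo=3,mid=4 → [8, 7, 14, 15, 11, 9, 16, 17, 12, 13, 2, 4, 18]
data[mid]=11<15: swap data[3],data[4]; lo=4,mid=5 → [8, 7, 14, 11, 15, 9, 16, 17, 12, 13, 2, 4, 18]
data[mid]=9<15: swap data[4],data[5]; lo=5,mid=6 → [8, 7, 14, 11, 9, 15, 16, 17, 12, 13, 2, 4, 18]
data[mid]=16>15: swap data[6],data[12]; hi=11 → [8, 7, 14, 11, 9, 15, 18, 17, 12, 13, 2, 4, 16]
data[mid]=18>15: swap data[6],data[11]; hi=10 → [8, 7, 14, 11, 9, 15, 4, 17, 12, 13, 2, 18, 16]
data[mid]=4<15: swap data[5],data[6]; lo=6,mid=7 → [8, 7, 14, 11, 9, 4, 15, 17, 12, 13, 2, 18, 16]
data[mid]=17>15: swap data[7],data[10]; hi=9 → [8, 7, 14, 11, 9, 4, 15, 2, 12, 13, 17, 18, 16]
data[mid]=2<15: swap data[6],data[7]; lo=7,mid=8 → [8, 7, 14, 11, 9, 4, 2, 15, 12, 13, 17, 18, 16]
data[mid]=12<15: swap data[7],data[8]; lo=8,mid=9 → [8, 7, 14, 11, 9, 4, 2, 12, 15, 13, 17, 18, 16]
data[mid]=13<15: swap data[8],data[9]; lo=9,mid=10 → [8, 7, 14, 11, 9, 4, 2, 12, 13, 15, 17, 18, 16]
end: lo=9, hi=9; data = [8, 7, 14, 11, 9, 4, 2, 12, 13, 15, 17, 18, 16]

[8, 7, 14, 11, 9, 4, 2, 12, 13, 15, 17, 18, 16]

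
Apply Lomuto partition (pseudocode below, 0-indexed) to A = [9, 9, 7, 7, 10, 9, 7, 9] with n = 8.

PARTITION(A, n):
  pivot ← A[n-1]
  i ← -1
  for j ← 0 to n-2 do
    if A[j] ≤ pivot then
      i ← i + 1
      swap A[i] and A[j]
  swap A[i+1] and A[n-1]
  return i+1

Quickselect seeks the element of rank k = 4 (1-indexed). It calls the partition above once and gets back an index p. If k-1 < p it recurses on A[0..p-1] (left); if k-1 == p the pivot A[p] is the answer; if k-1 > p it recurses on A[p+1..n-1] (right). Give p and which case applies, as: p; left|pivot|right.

6; left

pivot = A[7] = 9; i = -1
j=0: A[0]=9 ≤ 9 → i=0, swap A[0],A[0] (no change) → [9, 9, 7, 7, 10, 9, 7, 9]
j=1: A[1]=9 ≤ 9 → i=1, swap A[1],A[1] (no change) → [9, 9, 7, 7, 10, 9, 7, 9]
j=2: A[2]=7 ≤ 9 → i=2, swap A[2],A[2] (no change) → [9, 9, 7, 7, 10, 9, 7, 9]
j=3: A[3]=7 ≤ 9 → i=3, swap A[3],A[3] (no change) → [9, 9, 7, 7, 10, 9, 7, 9]
j=4: A[4]=10 > 9 → no swap
j=5: A[5]=9 ≤ 9 → i=4, swap A[4],A[5] → [9, 9, 7, 7, 9, 10, 7, 9]
j=6: A[6]=7 ≤ 9 → i=5, swap A[5],A[6] → [9, 9, 7, 7, 9, 7, 10, 9]
final swap A[6],A[7] → [9, 9, 7, 7, 9, 7, 9, 10]; return 6
p = 6; k-1 = 3 < 6 ⇒ left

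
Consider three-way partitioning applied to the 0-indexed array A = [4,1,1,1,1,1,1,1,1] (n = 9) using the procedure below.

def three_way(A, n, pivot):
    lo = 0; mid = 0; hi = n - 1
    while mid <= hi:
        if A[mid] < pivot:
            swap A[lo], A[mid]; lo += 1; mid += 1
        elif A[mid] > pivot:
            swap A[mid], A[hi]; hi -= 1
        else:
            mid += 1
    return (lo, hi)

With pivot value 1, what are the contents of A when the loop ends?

[1,1,1,1,1,1,1,1,4]

lo=0 mid=0 hi=8
4>1: swap(0,8), hi=7 ⇒ [1,1,1,1,1,1,1,1,4]
1=1: mid=1
1=1: mid=2
1=1: mid=3
1=1: mid=4
1=1: mid=5
1=1: mid=6
1=1: mid=7
1=1: mid=8
done. lo=0 hi=7; A=[1,1,1,1,1,1,1,1,4]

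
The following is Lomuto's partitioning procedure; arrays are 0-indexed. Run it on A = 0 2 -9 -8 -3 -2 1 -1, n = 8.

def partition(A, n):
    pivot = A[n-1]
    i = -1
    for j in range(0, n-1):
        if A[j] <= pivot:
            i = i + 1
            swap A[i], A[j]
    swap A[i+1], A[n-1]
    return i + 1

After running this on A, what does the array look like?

-9 -8 -3 -2 -1 2 1 0

pivot = A[7] = -1; i = -1
j=0: A[0]=0 > -1 → no swap
j=1: A[1]=2 > -1 → no swap
j=2: A[2]=-9 ≤ -1 → i=0, swap A[0],A[2] → -9 2 0 -8 -3 -2 1 -1
j=3: A[3]=-8 ≤ -1 → i=1, swap A[1],A[3] → -9 -8 0 2 -3 -2 1 -1
j=4: A[4]=-3 ≤ -1 → i=2, swap A[2],A[4] → -9 -8 -3 2 0 -2 1 -1
j=5: A[5]=-2 ≤ -1 → i=3, swap A[3],A[5] → -9 -8 -3 -2 0 2 1 -1
j=6: A[6]=1 > -1 → no swap
final swap A[4],A[7] → -9 -8 -3 -2 -1 2 1 0; return 4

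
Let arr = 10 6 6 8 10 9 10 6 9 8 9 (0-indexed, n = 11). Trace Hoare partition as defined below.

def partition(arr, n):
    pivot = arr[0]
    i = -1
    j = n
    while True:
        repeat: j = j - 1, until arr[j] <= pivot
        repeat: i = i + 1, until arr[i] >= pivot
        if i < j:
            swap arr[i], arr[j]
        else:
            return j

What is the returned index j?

7

pivot = arr[0] = 10; i = -1, j = 11
j→10 (arr[10]=9≤10), i→0 (arr[0]=10≥10); i<j, swap → 9 6 6 8 10 9 10 6 9 8 10
j→9 (arr[9]=8≤10), i→4 (arr[4]=10≥10); i<j, swap → 9 6 6 8 8 9 10 6 9 10 10
j→8 (arr[8]=9≤10), i→6 (arr[6]=10≥10); i<j, swap → 9 6 6 8 8 9 9 6 10 10 10
j→7, i→8; i≥j, return j=7. arr = 9 6 6 8 8 9 9 6 10 10 10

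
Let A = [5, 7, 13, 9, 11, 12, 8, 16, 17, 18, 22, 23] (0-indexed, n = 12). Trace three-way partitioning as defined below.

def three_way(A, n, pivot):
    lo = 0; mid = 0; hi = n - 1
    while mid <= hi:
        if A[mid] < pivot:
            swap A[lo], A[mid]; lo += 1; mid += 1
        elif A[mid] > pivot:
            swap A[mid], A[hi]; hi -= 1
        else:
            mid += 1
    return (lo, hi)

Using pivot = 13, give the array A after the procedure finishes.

[5, 7, 9, 11, 12, 8, 13, 17, 18, 22, 23, 16]

pivot = 13; lo=0, mid=0, hi=11
A[mid]=5<13: swap A[0],A[0]; lo=1,mid=1 → [5, 7, 13, 9, 11, 12, 8, 16, 17, 18, 22, 23]
A[mid]=7<13: swap A[1],A[1]; lo=2,mid=2 → [5, 7, 13, 9, 11, 12, 8, 16, 17, 18, 22, 23]
A[mid]=13=13: mid=3
A[mid]=9<13: swap A[2],A[3]; lo=3,mid=4 → [5, 7, 9, 13, 11, 12, 8, 16, 17, 18, 22, 23]
A[mid]=11<13: swap A[3],A[4]; lo=4,mid=5 → [5, 7, 9, 11, 13, 12, 8, 16, 17, 18, 22, 23]
A[mid]=12<13: swap A[4],A[5]; lo=5,mid=6 → [5, 7, 9, 11, 12, 13, 8, 16, 17, 18, 22, 23]
A[mid]=8<13: swap A[5],A[6]; lo=6,mid=7 → [5, 7, 9, 11, 12, 8, 13, 16, 17, 18, 22, 23]
A[mid]=16>13: swap A[7],A[11]; hi=10 → [5, 7, 9, 11, 12, 8, 13, 23, 17, 18, 22, 16]
A[mid]=23>13: swap A[7],A[10]; hi=9 → [5, 7, 9, 11, 12, 8, 13, 22, 17, 18, 23, 16]
A[mid]=22>13: swap A[7],A[9]; hi=8 → [5, 7, 9, 11, 12, 8, 13, 18, 17, 22, 23, 16]
A[mid]=18>13: swap A[7],A[8]; hi=7 → [5, 7, 9, 11, 12, 8, 13, 17, 18, 22, 23, 16]
A[mid]=17>13: swap A[7],A[7]; hi=6 → [5, 7, 9, 11, 12, 8, 13, 17, 18, 22, 23, 16]
end: lo=6, hi=6; A = [5, 7, 9, 11, 12, 8, 13, 17, 18, 22, 23, 16]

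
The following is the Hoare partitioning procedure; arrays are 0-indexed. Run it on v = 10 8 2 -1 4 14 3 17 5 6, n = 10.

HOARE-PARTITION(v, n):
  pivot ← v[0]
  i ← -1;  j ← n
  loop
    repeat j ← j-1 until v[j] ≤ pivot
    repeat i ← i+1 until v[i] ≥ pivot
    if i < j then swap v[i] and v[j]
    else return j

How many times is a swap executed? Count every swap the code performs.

2

pivot = v[0] = 10; i = -1, j = 10
j→9 (v[9]=6≤10), i→0 (v[0]=10≥10); i<j, swap → 6 8 2 -1 4 14 3 17 5 10
j→8 (v[8]=5≤10), i→5 (v[5]=14≥10); i<j, swap → 6 8 2 -1 4 5 3 17 14 10
j→6, i→7; i≥j, return j=6. v = 6 8 2 -1 4 5 3 17 14 10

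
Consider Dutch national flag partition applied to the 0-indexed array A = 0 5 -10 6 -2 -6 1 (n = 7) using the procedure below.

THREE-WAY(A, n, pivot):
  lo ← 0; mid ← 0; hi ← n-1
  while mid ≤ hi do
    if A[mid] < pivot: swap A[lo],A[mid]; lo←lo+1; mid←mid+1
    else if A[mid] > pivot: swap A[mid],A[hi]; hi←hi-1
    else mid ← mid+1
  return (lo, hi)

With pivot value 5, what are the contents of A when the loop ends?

0 -10 1 -2 -6 5 6

lo=0 mid=0 hi=6
0<5: swap(0,0), lo=1 mid=1 ⇒ 0 5 -10 6 -2 -6 1
5=5: mid=2
-10<5: swap(1,2), lo=2 mid=3 ⇒ 0 -10 5 6 -2 -6 1
6>5: swap(3,6), hi=5 ⇒ 0 -10 5 1 -2 -6 6
1<5: swap(2,3), lo=3 mid=4 ⇒ 0 -10 1 5 -2 -6 6
-2<5: swap(3,4), lo=4 mid=5 ⇒ 0 -10 1 -2 5 -6 6
-6<5: swap(4,5), lo=5 mid=6 ⇒ 0 -10 1 -2 -6 5 6
done. lo=5 hi=5; A=0 -10 1 -2 -6 5 6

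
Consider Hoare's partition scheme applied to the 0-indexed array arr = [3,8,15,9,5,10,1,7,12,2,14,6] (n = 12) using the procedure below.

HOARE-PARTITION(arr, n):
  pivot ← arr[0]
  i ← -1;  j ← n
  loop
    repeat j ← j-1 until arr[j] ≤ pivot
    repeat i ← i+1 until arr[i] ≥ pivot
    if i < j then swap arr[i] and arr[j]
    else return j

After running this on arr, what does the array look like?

pivot=3
j stops at 9 (2), i stops at 0 (3); swap ⇒ [2,8,15,9,5,10,1,7,12,3,14,6]
j stops at 6 (1), i stops at 1 (8); swap ⇒ [2,1,15,9,5,10,8,7,12,3,14,6]
j stops at 1, i stops at 2; i≥j ⇒ return 1. arr=[2,1,15,9,5,10,8,7,12,3,14,6]

[2,1,15,9,5,10,8,7,12,3,14,6]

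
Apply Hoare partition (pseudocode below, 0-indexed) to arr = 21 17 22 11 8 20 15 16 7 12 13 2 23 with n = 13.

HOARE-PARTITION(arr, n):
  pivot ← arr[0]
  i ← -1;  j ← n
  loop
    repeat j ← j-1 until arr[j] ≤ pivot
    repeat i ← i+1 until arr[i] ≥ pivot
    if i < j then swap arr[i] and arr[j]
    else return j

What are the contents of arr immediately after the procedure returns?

2 17 13 11 8 20 15 16 7 12 22 21 23

pivot=21
j stops at 11 (2), i stops at 0 (21); swap ⇒ 2 17 22 11 8 20 15 16 7 12 13 21 23
j stops at 10 (13), i stops at 2 (22); swap ⇒ 2 17 13 11 8 20 15 16 7 12 22 21 23
j stops at 9, i stops at 10; i≥j ⇒ return 9. arr=2 17 13 11 8 20 15 16 7 12 22 21 23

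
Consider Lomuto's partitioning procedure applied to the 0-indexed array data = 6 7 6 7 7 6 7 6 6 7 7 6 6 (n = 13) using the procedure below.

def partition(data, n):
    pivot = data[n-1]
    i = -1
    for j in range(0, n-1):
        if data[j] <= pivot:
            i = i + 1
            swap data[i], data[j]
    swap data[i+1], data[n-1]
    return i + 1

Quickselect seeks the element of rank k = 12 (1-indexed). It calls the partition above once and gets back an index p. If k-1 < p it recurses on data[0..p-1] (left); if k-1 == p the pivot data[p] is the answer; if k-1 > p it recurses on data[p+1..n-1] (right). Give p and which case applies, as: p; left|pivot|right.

6; right

pivot=6, i=-1
j=0: 6≤6, i=0, swap(0,0) ⇒ 6 7 6 7 7 6 7 6 6 7 7 6 6
j=1: 7>6, skip
j=2: 6≤6, i=1, swap(1,2) ⇒ 6 6 7 7 7 6 7 6 6 7 7 6 6
j=3: 7>6, skip
j=4: 7>6, skip
j=5: 6≤6, i=2, swap(2,5) ⇒ 6 6 6 7 7 7 7 6 6 7 7 6 6
j=6: 7>6, skip
j=7: 6≤6, i=3, swap(3,7) ⇒ 6 6 6 6 7 7 7 7 6 7 7 6 6
j=8: 6≤6, i=4, swap(4,8) ⇒ 6 6 6 6 6 7 7 7 7 7 7 6 6
j=9: 7>6, skip
j=10: 7>6, skip
j=11: 6≤6, i=5, swap(5,11) ⇒ 6 6 6 6 6 6 7 7 7 7 7 7 6
swap(6,12) ⇒ 6 6 6 6 6 6 6 7 7 7 7 7 7; return 6
p = 6; k-1 = 11 > 6 ⇒ right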